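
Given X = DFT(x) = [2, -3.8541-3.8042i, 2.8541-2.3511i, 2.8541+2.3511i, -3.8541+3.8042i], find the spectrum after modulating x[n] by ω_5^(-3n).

Modulation property: DFT(ω_5^(-3n)·x[n]) = X[(k-3) mod 5], so circularly shift X by 3 positions.

X[k-3] = [2.8541-2.3511i, 2.8541+2.3511i, -3.8541+3.8042i, 2, -3.8541-3.8042i]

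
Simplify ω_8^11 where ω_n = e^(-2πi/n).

Since ω_8^8 = 1, powers reduce modulo 8.
11 mod 8 = 3
So ω_8^11 = ω_8^3 = e^(-2πi·3/8)

ω_8^11 = ω_8^3 = -0.7071-0.7071i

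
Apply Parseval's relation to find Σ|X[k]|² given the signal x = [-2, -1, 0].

Parseval: Σ|x[n]|² = (1/N)Σ|X[k]|², so Σ|X[k]|² = N·Σ|x[n]|² = 3·5.0000

Σ|X[k]|² = N·Σ|x[n]|² = 3·5.0000 = 15.0000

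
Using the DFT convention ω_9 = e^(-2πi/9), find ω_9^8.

ω_9^8 = e^(-2πi·8/9)
= cos(-2π·8/9) + i·sin(-2π·8/9)
= cos(-16π/9) + i·sin(-16π/9)

ω_9^8 = cos(-16π/9) + i·sin(-16π/9) = 0.7660+0.6428i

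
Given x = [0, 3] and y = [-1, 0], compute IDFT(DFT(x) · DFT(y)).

(x ⊛ y)[n] = Σ(m=0 to 1) x[m] · y[(n-m) mod 2]

Computing each output sample:
(x ⊛ y)[0] = 0
(x ⊛ y)[1] = -3

x ⊛ y = [0, -3]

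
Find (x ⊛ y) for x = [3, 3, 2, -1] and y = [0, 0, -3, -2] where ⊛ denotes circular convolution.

(x ⊛ y)[n] = Σ(m=0 to 3) x[m] · y[(n-m) mod 4]

Computing each output sample:
(x ⊛ y)[0] = -12
(x ⊛ y)[1] = -1
(x ⊛ y)[2] = -7
(x ⊛ y)[3] = -15

x ⊛ y = [-12, -1, -7, -15]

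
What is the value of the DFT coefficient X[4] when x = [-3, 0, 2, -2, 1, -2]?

X[4] = Σ(n=0 to 5) x[n] · ω_6^(4n) where ω_6 = e^(-2πi/6)
= (-3)·ω_6^0 + (0)·ω_6^4 + (2)·ω_6^8 + (-2)·ω_6^12 + (1)·ω_6^16 + (-2)·ω_6^20

X[4] = -5.5000+0.8660i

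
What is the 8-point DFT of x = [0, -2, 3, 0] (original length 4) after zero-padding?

Original 4-point DFT: [1, -3+2i, 5, -3-2i]
Zero-padded 8-point DFT provides frequency interpolation.

DFT_8([x, 0, ...]) = [1, -1.4142-1.5858i, -3+2i, 1.4142+4.4142i, 5, 1.4142-4.4142i, -3-2i, -1.4142+1.5858i]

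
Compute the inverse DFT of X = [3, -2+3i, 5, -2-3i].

x[n] = (1/4) Σ(k=0 to 3) X[k] · e^(2πikn/4)

Computing each x[n]:
x[0] = 1
x[1] = -2
x[2] = 3
x[3] = 1

x = [1, -2, 3, 1]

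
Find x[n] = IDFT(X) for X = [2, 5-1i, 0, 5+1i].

x[n] = (1/4) Σ(k=0 to 3) X[k] · e^(2πikn/4)

Computing each x[n]:
x[0] = 3
x[1] = 1
x[2] = -2
x[3] = 0

x = [3, 1, -2, 0]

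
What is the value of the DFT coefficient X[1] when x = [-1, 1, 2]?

X[1] = Σ(n=0 to 2) x[n] · ω_3^(1n) where ω_3 = e^(-2πi/3)
= (-1)·ω_3^0 + (1)·ω_3^1 + (2)·ω_3^2

X[1] = -2.5000+0.8660i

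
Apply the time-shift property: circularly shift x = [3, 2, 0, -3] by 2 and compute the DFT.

Time shift by 2: X_shifted[k] = ω_4^(2k) · X[k]
Shifted x = [0, -3, 3, 2]

DFT(x[n-2]) = [2, -3+5i, 4, -3-5i]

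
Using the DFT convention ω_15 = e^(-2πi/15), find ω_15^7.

ω_15^7 = e^(-2πi·7/15)
= cos(-2π·7/15) + i·sin(-2π·7/15)
= cos(-14π/15) + i·sin(-14π/15)

ω_15^7 = cos(-14π/15) + i·sin(-14π/15) = -0.9781-0.2079i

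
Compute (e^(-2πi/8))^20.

Since ω_8^8 = 1, powers reduce modulo 8.
20 mod 8 = 4
So ω_8^20 = ω_8^4 = e^(-2πi·4/8)

ω_8^20 = ω_8^4 = -1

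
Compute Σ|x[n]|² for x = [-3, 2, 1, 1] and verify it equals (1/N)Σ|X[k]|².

Time domain:
Σ|x[n]|² = |-3|² + |2|² + |1|² + |1|² = 15.0000

Frequency domain:
(1/4)Σ|X[k]|² = (1/4)(|1|² + |-4-1i|² + |-5|² + |-4+1i|²) = (1/4)·60.0000 = 15.0000

Both sides agree, confirming Parseval's theorem.

Σ|x[n]|² = (1/N)Σ|X[k]|² = 15.0000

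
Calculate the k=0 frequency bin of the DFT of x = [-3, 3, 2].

X[0] = Σ(n=0 to 2) x[n] · ω_3^0 = Σ x[n]
= (-3) + (3) + (2)

X[0] = 2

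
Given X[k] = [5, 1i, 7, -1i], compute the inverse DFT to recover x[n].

x[n] = (1/4) Σ(k=0 to 3) X[k] · e^(2πikn/4)

Computing each x[n]:
x[0] = 3
x[1] = -1
x[2] = 3
x[3] = 0

x = [3, -1, 3, 0]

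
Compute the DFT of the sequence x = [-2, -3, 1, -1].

X[k] = Σ(n=0 to 3) x[n] · ω_4^(nk)
where ω_4 = e^(-2πi/4)

Computing each X[k]:
X[0] = -5
X[1] = -3+2i
X[2] = 3
X[3] = -3-2i

X = [-5, -3+2i, 3, -3-2i]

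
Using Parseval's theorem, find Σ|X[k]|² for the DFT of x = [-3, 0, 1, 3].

Parseval: Σ|x[n]|² = (1/N)Σ|X[k]|², so Σ|X[k]|² = N·Σ|x[n]|² = 4·19.0000

Σ|X[k]|² = N·Σ|x[n]|² = 4·19.0000 = 76.0000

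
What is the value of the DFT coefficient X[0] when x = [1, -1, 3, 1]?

X[0] = Σ(n=0 to 3) x[n] · ω_4^0 = Σ x[n]
= (1) + (-1) + (3) + (1)

X[0] = 4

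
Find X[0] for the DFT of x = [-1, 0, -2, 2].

X[0] = Σ(n=0 to 3) x[n] · ω_4^0 = Σ x[n]
= (-1) + (0) + (-2) + (2)

X[0] = -1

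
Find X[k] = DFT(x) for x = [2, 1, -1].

X[k] = Σ(n=0 to 2) x[n] · ω_3^(nk)
where ω_3 = e^(-2πi/3)

Computing each X[k]:
X[0] = 2
X[1] = 2.0000-1.7321i
X[2] = 2.0000+1.7321i

X = [2, 2.0000-1.7321i, 2.0000+1.7321i]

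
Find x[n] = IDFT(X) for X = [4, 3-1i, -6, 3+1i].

x[n] = (1/4) Σ(k=0 to 3) X[k] · e^(2πikn/4)

Computing each x[n]:
x[0] = 1
x[1] = 3
x[2] = -2
x[3] = 2

x = [1, 3, -2, 2]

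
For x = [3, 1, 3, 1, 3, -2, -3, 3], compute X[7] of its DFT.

X[7] = Σ(n=0 to 7) x[n] · ω_8^(7n) where ω_8 = e^(-2πi/8)
= (3)·ω_8^0 + (1)·ω_8^7 + (3)·ω_8^14 + (1)·ω_8^21 + (3)·ω_8^28 + (-2)·ω_8^35 + (-3)·ω_8^42 + (3)·ω_8^49

X[7] = 3.5355+6.7071i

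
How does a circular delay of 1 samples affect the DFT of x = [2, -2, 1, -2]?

Time shift by 1: X_shifted[k] = ω_4^(1k) · X[k]
Shifted x = [-2, 2, -2, 1]

DFT(x[n-1]) = [-1, -1i, -7, 1i]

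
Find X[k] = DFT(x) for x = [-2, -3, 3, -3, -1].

X[k] = Σ(n=0 to 4) x[n] · ω_5^(nk)
where ω_5 = e^(-2πi/5)

Computing each X[k]:
X[0] = -6
X[1] = -3.2361-1.6246i
X[2] = 1.2361+6.8819i
X[3] = 1.2361-6.8819i
X[4] = -3.2361+1.6246i

X = [-6, -3.2361-1.6246i, 1.2361+6.8819i, 1.2361-6.8819i, -3.2361+1.6246i]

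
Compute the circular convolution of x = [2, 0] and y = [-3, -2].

(x ⊛ y)[n] = Σ(m=0 to 1) x[m] · y[(n-m) mod 2]

Computing each output sample:
(x ⊛ y)[0] = -6
(x ⊛ y)[1] = -4

x ⊛ y = [-6, -4]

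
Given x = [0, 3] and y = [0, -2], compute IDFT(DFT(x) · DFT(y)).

(x ⊛ y)[n] = Σ(m=0 to 1) x[m] · y[(n-m) mod 2]

Computing each output sample:
(x ⊛ y)[0] = -6
(x ⊛ y)[1] = 0

x ⊛ y = [-6, 0]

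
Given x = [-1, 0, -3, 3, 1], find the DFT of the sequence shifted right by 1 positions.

Time shift by 1: X_shifted[k] = ω_5^(1k) · X[k]
Shifted x = [1, -1, 0, -3, 3]

DFT(x[n-1]) = [0, 4.0451+2.0409i, -1.5451+5.2043i, -1.5451-5.2043i, 4.0451-2.0409i]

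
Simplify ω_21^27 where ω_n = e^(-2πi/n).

Since ω_21^21 = 1, powers reduce modulo 21.
27 mod 21 = 6
So ω_21^27 = ω_21^6 = e^(-2πi·6/21)

ω_21^27 = ω_21^6 = -0.2225-0.9749i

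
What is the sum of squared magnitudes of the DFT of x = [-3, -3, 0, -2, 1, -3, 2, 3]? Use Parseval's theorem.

Parseval: Σ|x[n]|² = (1/N)Σ|X[k]|², so Σ|X[k]|² = N·Σ|x[n]|² = 8·45.0000

Σ|X[k]|² = N·Σ|x[n]|² = 8·45.0000 = 360.0000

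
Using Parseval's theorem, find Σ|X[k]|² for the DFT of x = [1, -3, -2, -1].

Parseval: Σ|x[n]|² = (1/N)Σ|X[k]|², so Σ|X[k]|² = N·Σ|x[n]|² = 4·15.0000

Σ|X[k]|² = N·Σ|x[n]|² = 4·15.0000 = 60.0000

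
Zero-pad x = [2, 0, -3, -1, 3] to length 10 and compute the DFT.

Original 5-point DFT: [1, 6.1631+4.0287i, -1.6631-0.1388i, -1.6631+0.1388i, 6.1631-4.0287i]
Zero-padded 10-point DFT provides frequency interpolation.

DFT_10([x, 0, ...]) = [1, -1.0451+2.0409i, 6.1631+4.0287i, 4.5451-5.2043i, -1.6631-0.1388i, 3, -1.6631+0.1388i, 4.5451+5.2043i, 6.1631-4.0287i, -1.0451-2.0409i]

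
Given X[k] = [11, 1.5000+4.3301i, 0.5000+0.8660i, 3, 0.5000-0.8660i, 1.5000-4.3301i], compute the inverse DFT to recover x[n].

x[n] = (1/6) Σ(k=0 to 5) X[k] · e^(2πikn/6)

Computing each x[n]:
x[0] = 3
x[1] = 0
x[2] = 1
x[3] = 1
x[4] = 3
x[5] = 3

x = [3, 0, 1, 1, 3, 3]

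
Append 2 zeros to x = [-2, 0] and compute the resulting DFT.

Original 2-point DFT: [-2, -2]
Zero-padded 4-point DFT provides frequency interpolation.

DFT_4([x, 0, ...]) = [-2, -2, -2, -2]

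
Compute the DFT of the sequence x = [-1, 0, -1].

X[k] = Σ(n=0 to 2) x[n] · ω_3^(nk)
where ω_3 = e^(-2πi/3)

Computing each X[k]:
X[0] = -2
X[1] = -0.5000-0.8660i
X[2] = -0.5000+0.8660i

X = [-2, -0.5000-0.8660i, -0.5000+0.8660i]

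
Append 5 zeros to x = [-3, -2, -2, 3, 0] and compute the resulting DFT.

Original 5-point DFT: [-4, -4.4271+4.8410i, -1.0729-3.5797i, -1.0729+3.5797i, -4.4271-4.8410i]
Zero-padded 10-point DFT provides frequency interpolation.

DFT_10([x, 0, ...]) = [-4, -6.1631+0.2245i, -4.4271+4.8410i, 1.6631+2.4899i, -1.0729-3.5797i, -6, -1.0729+3.5797i, 1.6631-2.4899i, -4.4271-4.8410i, -6.1631-0.2245i]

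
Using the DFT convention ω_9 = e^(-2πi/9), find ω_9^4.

ω_9^4 = e^(-2πi·4/9)
= cos(-2π·4/9) + i·sin(-2π·4/9)
= cos(-8π/9) + i·sin(-8π/9)

ω_9^4 = cos(-8π/9) + i·sin(-8π/9) = -0.9397-0.3420i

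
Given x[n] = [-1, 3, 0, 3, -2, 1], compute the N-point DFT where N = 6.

X[k] = Σ(n=0 to 5) x[n] · ω_6^(nk)
where ω_6 = e^(-2πi/6)

Computing each X[k]:
X[0] = 4
X[1] = -1.0000-3.4641i
X[2] = 1
X[3] = -10
X[4] = 1
X[5] = -1.0000+3.4641i

X = [4, -1.0000-3.4641i, 1, -10, 1, -1.0000+3.4641i]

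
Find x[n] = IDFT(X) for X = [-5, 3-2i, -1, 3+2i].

x[n] = (1/4) Σ(k=0 to 3) X[k] · e^(2πikn/4)

Computing each x[n]:
x[0] = 0
x[1] = 0
x[2] = -3
x[3] = -2

x = [0, 0, -3, -2]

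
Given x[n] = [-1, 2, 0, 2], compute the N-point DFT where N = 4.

X[k] = Σ(n=0 to 3) x[n] · ω_4^(nk)
where ω_4 = e^(-2πi/4)

Computing each X[k]:
X[0] = 3
X[1] = -1
X[2] = -5
X[3] = -1

X = [3, -1, -5, -1]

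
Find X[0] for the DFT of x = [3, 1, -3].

X[0] = Σ(n=0 to 2) x[n] · ω_3^0 = Σ x[n]
= (3) + (1) + (-3)

X[0] = 1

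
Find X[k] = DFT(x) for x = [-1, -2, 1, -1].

X[k] = Σ(n=0 to 3) x[n] · ω_4^(nk)
where ω_4 = e^(-2πi/4)

Computing each X[k]:
X[0] = -3
X[1] = -2+1i
X[2] = 3
X[3] = -2-1i

X = [-3, -2+1i, 3, -2-1i]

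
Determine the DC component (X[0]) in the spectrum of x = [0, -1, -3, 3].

X[0] = Σ(n=0 to 3) x[n] · ω_4^0 = Σ x[n]
= (0) + (-1) + (-3) + (3)

X[0] = -1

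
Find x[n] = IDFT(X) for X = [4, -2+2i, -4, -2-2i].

x[n] = (1/4) Σ(k=0 to 3) X[k] · e^(2πikn/4)

Computing each x[n]:
x[0] = -1
x[1] = 1
x[2] = 1
x[3] = 3

x = [-1, 1, 1, 3]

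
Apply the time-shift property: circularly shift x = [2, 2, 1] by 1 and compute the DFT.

Time shift by 1: X_shifted[k] = ω_3^(1k) · X[k]
Shifted x = [1, 2, 2]

DFT(x[n-1]) = [5, -1, -1]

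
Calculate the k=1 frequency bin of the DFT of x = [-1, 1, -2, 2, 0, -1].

X[1] = Σ(n=0 to 5) x[n] · ω_6^(1n) where ω_6 = e^(-2πi/6)
= (-1)·ω_6^0 + (1)·ω_6^1 + (-2)·ω_6^2 + (2)·ω_6^3 + (0)·ω_6^4 + (-1)·ω_6^5

X[1] = -2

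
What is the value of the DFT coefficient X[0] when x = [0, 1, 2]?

X[0] = Σ(n=0 to 2) x[n] · ω_3^0 = Σ x[n]
= (0) + (1) + (2)

X[0] = 3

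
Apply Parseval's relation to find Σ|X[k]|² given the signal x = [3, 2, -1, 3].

Parseval: Σ|x[n]|² = (1/N)Σ|X[k]|², so Σ|X[k]|² = N·Σ|x[n]|² = 4·23.0000

Σ|X[k]|² = N·Σ|x[n]|² = 4·23.0000 = 92.0000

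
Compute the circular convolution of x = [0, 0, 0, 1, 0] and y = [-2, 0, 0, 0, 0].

(x ⊛ y)[n] = Σ(m=0 to 4) x[m] · y[(n-m) mod 5]

Computing each output sample:
(x ⊛ y)[0] = 0
(x ⊛ y)[1] = 0
(x ⊛ y)[2] = 0
(x ⊛ y)[3] = -2
(x ⊛ y)[4] = 0

x ⊛ y = [0, 0, 0, -2, 0]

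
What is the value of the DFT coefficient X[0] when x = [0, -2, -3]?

X[0] = Σ(n=0 to 2) x[n] · ω_3^0 = Σ x[n]
= (0) + (-2) + (-3)

X[0] = -5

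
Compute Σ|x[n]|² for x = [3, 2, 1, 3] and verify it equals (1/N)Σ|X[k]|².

Time domain:
Σ|x[n]|² = |3|² + |2|² + |1|² + |3|² = 23.0000

Frequency domain:
(1/4)Σ|X[k]|² = (1/4)(|9|² + |2+1i|² + |-1|² + |2-1i|²) = (1/4)·92.0000 = 23.0000

Both sides agree, confirming Parseval's theorem.

Σ|x[n]|² = (1/N)Σ|X[k]|² = 23.0000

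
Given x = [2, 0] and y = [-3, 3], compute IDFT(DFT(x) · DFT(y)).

(x ⊛ y)[n] = Σ(m=0 to 1) x[m] · y[(n-m) mod 2]

Computing each output sample:
(x ⊛ y)[0] = -6
(x ⊛ y)[1] = 6

x ⊛ y = [-6, 6]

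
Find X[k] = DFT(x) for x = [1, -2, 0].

X[k] = Σ(n=0 to 2) x[n] · ω_3^(nk)
where ω_3 = e^(-2πi/3)

Computing each X[k]:
X[0] = -1
X[1] = 2.0000+1.7321i
X[2] = 2.0000-1.7321i

X = [-1, 2.0000+1.7321i, 2.0000-1.7321i]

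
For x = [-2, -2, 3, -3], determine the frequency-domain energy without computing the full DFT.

Parseval: Σ|x[n]|² = (1/N)Σ|X[k]|², so Σ|X[k]|² = N·Σ|x[n]|² = 4·26.0000

Σ|X[k]|² = N·Σ|x[n]|² = 4·26.0000 = 104.0000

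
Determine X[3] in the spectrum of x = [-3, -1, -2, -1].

X[3] = Σ(n=0 to 3) x[n] · ω_4^(3n) where ω_4 = e^(-2πi/4)
= (-3)·ω_4^0 + (-1)·ω_4^3 + (-2)·ω_4^6 + (-1)·ω_4^9

X[3] = -1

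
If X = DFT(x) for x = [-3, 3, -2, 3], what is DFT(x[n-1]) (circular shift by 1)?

Time shift by 1: X_shifted[k] = ω_4^(1k) · X[k]
Shifted x = [3, -3, 3, -2]

DFT(x[n-1]) = [1, 1i, 11, -1i]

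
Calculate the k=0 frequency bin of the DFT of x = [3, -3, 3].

X[0] = Σ(n=0 to 2) x[n] · ω_3^0 = Σ x[n]
= (3) + (-3) + (3)

X[0] = 3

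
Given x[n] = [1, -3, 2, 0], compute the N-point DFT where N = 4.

X[k] = Σ(n=0 to 3) x[n] · ω_4^(nk)
where ω_4 = e^(-2πi/4)

Computing each X[k]:
X[0] = 0
X[1] = -1+3i
X[2] = 6
X[3] = -1-3i

X = [0, -1+3i, 6, -1-3i]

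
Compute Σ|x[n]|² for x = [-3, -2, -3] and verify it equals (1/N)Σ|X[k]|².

Time domain:
Σ|x[n]|² = |-3|² + |-2|² + |-3|² = 22.0000

Frequency domain:
(1/3)Σ|X[k]|² = (1/3)(|-8|² + |-0.5000-0.8660i|² + |-0.5000+0.8660i|²) = (1/3)·66.0000 = 22.0000

Both sides agree, confirming Parseval's theorem.

Σ|x[n]|² = (1/N)Σ|X[k]|² = 22.0000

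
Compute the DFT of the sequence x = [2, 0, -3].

X[k] = Σ(n=0 to 2) x[n] · ω_3^(nk)
where ω_3 = e^(-2πi/3)

Computing each X[k]:
X[0] = -1
X[1] = 3.5000-2.5981i
X[2] = 3.5000+2.5981i

X = [-1, 3.5000-2.5981i, 3.5000+2.5981i]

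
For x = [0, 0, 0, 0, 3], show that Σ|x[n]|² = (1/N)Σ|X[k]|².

Time domain:
Σ|x[n]|² = |0|² + |0|² + |0|² + |0|² + |3|² = 9.0000

Frequency domain:
(1/5)Σ|X[k]|² = (1/5)(|3|² + |0.9271+2.8532i|² + |-2.4271+1.7634i|² + |-2.4271-1.7634i|² + |0.9271-2.8532i|²) = (1/5)·45.0000 = 9.0000

Both sides agree, confirming Parseval's theorem.

Σ|x[n]|² = (1/N)Σ|X[k]|² = 9.0000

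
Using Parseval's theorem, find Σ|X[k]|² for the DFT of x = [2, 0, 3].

Parseval: Σ|x[n]|² = (1/N)Σ|X[k]|², so Σ|X[k]|² = N·Σ|x[n]|² = 3·13.0000

Σ|X[k]|² = N·Σ|x[n]|² = 3·13.0000 = 39.0000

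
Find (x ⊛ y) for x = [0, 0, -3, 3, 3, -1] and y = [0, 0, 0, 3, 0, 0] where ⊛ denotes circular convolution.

(x ⊛ y)[n] = Σ(m=0 to 5) x[m] · y[(n-m) mod 6]

Computing each output sample:
(x ⊛ y)[0] = 9
(x ⊛ y)[1] = 9
(x ⊛ y)[2] = -3
(x ⊛ y)[3] = 0
(x ⊛ y)[4] = 0
(x ⊛ y)[5] = -9

x ⊛ y = [9, 9, -3, 0, 0, -9]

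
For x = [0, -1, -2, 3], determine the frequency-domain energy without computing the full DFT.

Parseval: Σ|x[n]|² = (1/N)Σ|X[k]|², so Σ|X[k]|² = N·Σ|x[n]|² = 4·14.0000

Σ|X[k]|² = N·Σ|x[n]|² = 4·14.0000 = 56.0000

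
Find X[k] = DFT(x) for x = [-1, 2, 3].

X[k] = Σ(n=0 to 2) x[n] · ω_3^(nk)
where ω_3 = e^(-2πi/3)

Computing each X[k]:
X[0] = 4
X[1] = -3.5000+0.8660i
X[2] = -3.5000-0.8660i

X = [4, -3.5000+0.8660i, -3.5000-0.8660i]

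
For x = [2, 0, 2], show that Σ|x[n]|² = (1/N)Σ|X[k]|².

Time domain:
Σ|x[n]|² = |2|² + |0|² + |2|² = 8.0000

Frequency domain:
(1/3)Σ|X[k]|² = (1/3)(|4|² + |1.0000+1.7321i|² + |1.0000-1.7321i|²) = (1/3)·24.0000 = 8.0000

Both sides agree, confirming Parseval's theorem.

Σ|x[n]|² = (1/N)Σ|X[k]|² = 8.0000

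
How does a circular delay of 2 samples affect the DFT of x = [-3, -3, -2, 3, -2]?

Time shift by 2: X_shifted[k] = ω_5^(2k) · X[k]
Shifted x = [3, -2, -3, -3, -2]

DFT(x[n-2]) = [-7, 6.6180, 4.3820, 4.3820, 6.6180]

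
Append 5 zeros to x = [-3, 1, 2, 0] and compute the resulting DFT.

Original 4-point DFT: [0, -5-1i, -2, -5+1i]
Zero-padded 9-point DFT provides frequency interpolation.

DFT_9([x, 0, ...]) = [0, -1.8867-2.6124i, -4.7057-1.6688i, -4.5000+0.8660i, -2.4076+0.9436i, -2.4076-0.9436i, -4.5000-0.8660i, -4.7057+1.6688i, -1.8867+2.6124i]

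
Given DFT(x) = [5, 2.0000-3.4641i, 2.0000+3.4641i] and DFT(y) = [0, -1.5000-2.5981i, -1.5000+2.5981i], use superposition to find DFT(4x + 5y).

By linearity: DFT(4x + 5y) = 4·DFT(x) + 5·DFT(y)
= 4·[5, 2.0000-3.4641i, 2.0000+3.4641i] + 5·[0, -1.5000-2.5981i, -1.5000+2.5981i]

Computing element-wise:
Z[0] = 4·(5) + 5·(0) = 20
Z[1] = 4·(2.0000-3.4641i) + 5·(-1.5000-2.5981i) = 0.5000-26.8469i
Z[2] = 4·(2.0000+3.4641i) + 5·(-1.5000+2.5981i) = 0.5000+26.8469i

DFT(4x + 5y) = 4·X + 5·Y = [20, 0.5000-26.8469i, 0.5000+26.8469i]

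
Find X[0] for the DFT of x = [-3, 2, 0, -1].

X[0] = Σ(n=0 to 3) x[n] · ω_4^0 = Σ x[n]
= (-3) + (2) + (0) + (-1)

X[0] = -2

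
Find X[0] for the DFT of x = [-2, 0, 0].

X[0] = Σ(n=0 to 2) x[n] · ω_3^0 = Σ x[n]
= (-2) + (0) + (0)

X[0] = -2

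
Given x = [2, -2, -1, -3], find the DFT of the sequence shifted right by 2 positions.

Time shift by 2: X_shifted[k] = ω_4^(2k) · X[k]
Shifted x = [-1, -3, 2, -2]

DFT(x[n-2]) = [-4, -3+1i, 6, -3-1i]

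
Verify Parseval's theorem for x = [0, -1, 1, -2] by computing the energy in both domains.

Time domain:
Σ|x[n]|² = |0|² + |-1|² + |1|² + |-2|² = 6.0000

Frequency domain:
(1/4)Σ|X[k]|² = (1/4)(|-2|² + |-1-1i|² + |4|² + |-1+1i|²) = (1/4)·24.0000 = 6.0000

Both sides agree, confirming Parseval's theorem.

Σ|x[n]|² = (1/N)Σ|X[k]|² = 6.0000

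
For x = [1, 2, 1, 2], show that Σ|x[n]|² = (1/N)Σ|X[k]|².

Time domain:
Σ|x[n]|² = |1|² + |2|² + |1|² + |2|² = 10.0000

Frequency domain:
(1/4)Σ|X[k]|² = (1/4)(|6|² + |0|² + |-2|² + |0|²) = (1/4)·40.0000 = 10.0000

Both sides agree, confirming Parseval's theorem.

Σ|x[n]|² = (1/N)Σ|X[k]|² = 10.0000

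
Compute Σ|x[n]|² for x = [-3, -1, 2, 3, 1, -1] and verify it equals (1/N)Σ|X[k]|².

Time domain:
Σ|x[n]|² = |-3|² + |-1|² + |2|² + |3|² + |1|² + |-1|² = 25.0000

Frequency domain:
(1/6)Σ|X[k]|² = (1/6)(|1|² + |-8.5000-0.8660i|² + |-0.5000+0.8660i|² + |-1|² + |-0.5000-0.8660i|² + |-8.5000+0.8660i|²) = (1/6)·150.0000 = 25.0000

Both sides agree, confirming Parseval's theorem.

Σ|x[n]|² = (1/N)Σ|X[k]|² = 25.0000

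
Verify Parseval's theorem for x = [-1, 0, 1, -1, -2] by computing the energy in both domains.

Time domain:
Σ|x[n]|² = |-1|² + |0|² + |1|² + |-1|² + |-2|² = 7.0000

Frequency domain:
(1/5)Σ|X[k]|² = (1/5)(|-3|² + |-1.6180-3.0777i|² + |0.6180+0.7265i|² + |0.6180-0.7265i|² + |-1.6180+3.0777i|²) = (1/5)·35.0000 = 7.0000

Both sides agree, confirming Parseval's theorem.

Σ|x[n]|² = (1/N)Σ|X[k]|² = 7.0000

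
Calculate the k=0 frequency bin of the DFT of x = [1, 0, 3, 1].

X[0] = Σ(n=0 to 3) x[n] · ω_4^0 = Σ x[n]
= (1) + (0) + (3) + (1)

X[0] = 5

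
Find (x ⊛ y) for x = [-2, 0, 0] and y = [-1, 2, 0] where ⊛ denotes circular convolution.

(x ⊛ y)[n] = Σ(m=0 to 2) x[m] · y[(n-m) mod 3]

Computing each output sample:
(x ⊛ y)[0] = 2
(x ⊛ y)[1] = -4
(x ⊛ y)[2] = 0

x ⊛ y = [2, -4, 0]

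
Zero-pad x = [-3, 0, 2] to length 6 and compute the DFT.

Original 3-point DFT: [-1, -4.0000+1.7321i, -4.0000-1.7321i]
Zero-padded 6-point DFT provides frequency interpolation.

DFT_6([x, 0, ...]) = [-1, -4.0000-1.7321i, -4.0000+1.7321i, -1, -4.0000-1.7321i, -4.0000+1.7321i]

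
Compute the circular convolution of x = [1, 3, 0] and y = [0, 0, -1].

(x ⊛ y)[n] = Σ(m=0 to 2) x[m] · y[(n-m) mod 3]

Computing each output sample:
(x ⊛ y)[0] = -3
(x ⊛ y)[1] = 0
(x ⊛ y)[2] = -1

x ⊛ y = [-3, 0, -1]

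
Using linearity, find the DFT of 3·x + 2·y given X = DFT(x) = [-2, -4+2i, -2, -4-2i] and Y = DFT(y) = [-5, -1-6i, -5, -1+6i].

By linearity: DFT(3x + 2y) = 3·DFT(x) + 2·DFT(y)
= 3·[-2, -4+2i, -2, -4-2i] + 2·[-5, -1-6i, -5, -1+6i]

Computing element-wise:
Z[0] = 3·(-2) + 2·(-5) = -16
Z[1] = 3·(-4+2i) + 2·(-1-6i) = -14-6i
Z[2] = 3·(-2) + 2·(-5) = -16
Z[3] = 3·(-4-2i) + 2·(-1+6i) = -14+6i

DFT(3x + 2y) = 3·X + 2·Y = [-16, -14-6i, -16, -14+6i]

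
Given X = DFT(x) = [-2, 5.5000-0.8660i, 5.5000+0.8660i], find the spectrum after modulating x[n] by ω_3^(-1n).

Modulation property: DFT(ω_3^(-1n)·x[n]) = X[(k-1) mod 3], so circularly shift X by 1 positions.

X[k-1] = [5.5000+0.8660i, -2, 5.5000-0.8660i]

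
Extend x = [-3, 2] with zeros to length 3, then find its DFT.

Original 2-point DFT: [-1, -5]
Zero-padded 3-point DFT provides frequency interpolation.

DFT_3([x, 0, ...]) = [-1, -4.0000-1.7321i, -4.0000+1.7321i]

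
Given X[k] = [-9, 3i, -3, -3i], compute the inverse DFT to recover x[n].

x[n] = (1/4) Σ(k=0 to 3) X[k] · e^(2πikn/4)

Computing each x[n]:
x[0] = -3
x[1] = -3
x[2] = -3
x[3] = 0

x = [-3, -3, -3, 0]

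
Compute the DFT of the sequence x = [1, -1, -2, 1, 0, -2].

X[k] = Σ(n=0 to 5) x[n] · ω_6^(nk)
where ω_6 = e^(-2πi/6)

Computing each X[k]:
X[0] = -3
X[1] = -0.5000+0.8660i
X[2] = 4.5000-2.5981i
X[3] = 1
X[4] = 4.5000+2.5981i
X[5] = -0.5000-0.8660i

X = [-3, -0.5000+0.8660i, 4.5000-2.5981i, 1, 4.5000+2.5981i, -0.5000-0.8660i]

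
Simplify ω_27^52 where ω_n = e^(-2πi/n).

Since ω_27^27 = 1, powers reduce modulo 27.
52 mod 27 = 25
So ω_27^52 = ω_27^25 = e^(-2πi·25/27)

ω_27^52 = ω_27^25 = 0.8936+0.4488i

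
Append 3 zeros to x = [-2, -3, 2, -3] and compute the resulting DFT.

Original 4-point DFT: [-6, -4, 6, -4]
Zero-padded 7-point DFT provides frequency interpolation.

DFT_7([x, 0, ...]) = [-6, -1.6126+1.6973i, -5.0048+1.4471i, 2.6174+5.7901i, 2.6174-5.7901i, -5.0048-1.4471i, -1.6126-1.6973i]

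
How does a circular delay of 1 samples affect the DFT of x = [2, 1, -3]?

Time shift by 1: X_shifted[k] = ω_3^(1k) · X[k]
Shifted x = [-3, 2, 1]

DFT(x[n-1]) = [0, -4.5000-0.8660i, -4.5000+0.8660i]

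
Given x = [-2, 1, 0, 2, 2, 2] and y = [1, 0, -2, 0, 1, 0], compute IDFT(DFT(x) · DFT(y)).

(x ⊛ y)[n] = Σ(m=0 to 5) x[m] · y[(n-m) mod 6]

Computing each output sample:
(x ⊛ y)[0] = -6
(x ⊛ y)[1] = -1
(x ⊛ y)[2] = 6
(x ⊛ y)[3] = 2
(x ⊛ y)[4] = 0
(x ⊛ y)[5] = -1

x ⊛ y = [-6, -1, 6, 2, 0, -1]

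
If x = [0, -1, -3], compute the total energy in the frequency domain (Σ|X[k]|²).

Parseval: Σ|x[n]|² = (1/N)Σ|X[k]|², so Σ|X[k]|² = N·Σ|x[n]|² = 3·10.0000

Σ|X[k]|² = N·Σ|x[n]|² = 3·10.0000 = 30.0000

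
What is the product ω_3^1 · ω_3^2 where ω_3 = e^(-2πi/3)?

The primitive 3rd roots of unity are ω_3^k for k coprime to 3: k ∈ {1, 2}
Their product equals the constant term of the cyclotomic polynomial Φ_3(x) up to sign.
For n ≥ 3, the product of all primitive nth roots of unity is 1. (For n=1 it is 1; for n=2 it is -1.)

1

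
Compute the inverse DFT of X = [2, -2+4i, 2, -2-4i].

x[n] = (1/4) Σ(k=0 to 3) X[k] · e^(2πikn/4)

Computing each x[n]:
x[0] = 0
x[1] = -2
x[2] = 2
x[3] = 2

x = [0, -2, 2, 2]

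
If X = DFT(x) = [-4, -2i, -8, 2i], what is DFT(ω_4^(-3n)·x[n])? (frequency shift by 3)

Modulation property: DFT(ω_4^(-3n)·x[n]) = X[(k-3) mod 4], so circularly shift X by 3 positions.

X[k-3] = [-2i, -8, 2i, -4]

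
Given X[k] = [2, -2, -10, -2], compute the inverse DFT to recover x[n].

x[n] = (1/4) Σ(k=0 to 3) X[k] · e^(2πikn/4)

Computing each x[n]:
x[0] = -3
x[1] = 3
x[2] = -1
x[3] = 3

x = [-3, 3, -1, 3]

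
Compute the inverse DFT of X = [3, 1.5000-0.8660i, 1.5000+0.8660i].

x[n] = (1/3) Σ(k=0 to 2) X[k] · e^(2πikn/3)

Computing each x[n]:
x[0] = 2
x[1] = 1
x[2] = 0

x = [2, 1, 0]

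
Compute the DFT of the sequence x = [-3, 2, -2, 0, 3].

X[k] = Σ(n=0 to 4) x[n] · ω_5^(nk)
where ω_5 = e^(-2πi/5)

Computing each X[k]:
X[0] = 0
X[1] = 0.1631+2.1266i
X[2] = -7.6631-1.3143i
X[3] = -7.6631+1.3143i
X[4] = 0.1631-2.1266i

X = [0, 0.1631+2.1266i, -7.6631-1.3143i, -7.6631+1.3143i, 0.1631-2.1266i]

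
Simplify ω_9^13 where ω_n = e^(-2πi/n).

Since ω_9^9 = 1, powers reduce modulo 9.
13 mod 9 = 4
So ω_9^13 = ω_9^4 = e^(-2πi·4/9)

ω_9^13 = ω_9^4 = -0.9397-0.3420i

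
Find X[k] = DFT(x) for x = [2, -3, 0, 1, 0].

X[k] = Σ(n=0 to 4) x[n] · ω_5^(nk)
where ω_5 = e^(-2πi/5)

Computing each X[k]:
X[0] = 0
X[1] = 0.2639+3.4410i
X[2] = 4.7361+0.8123i
X[3] = 4.7361-0.8123i
X[4] = 0.2639-3.4410i

X = [0, 0.2639+3.4410i, 4.7361+0.8123i, 4.7361-0.8123i, 0.2639-3.4410i]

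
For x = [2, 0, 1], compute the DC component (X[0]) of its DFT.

X[0] = Σ(n=0 to 2) x[n] · ω_3^0 = Σ x[n]
= (2) + (0) + (1)

X[0] = 3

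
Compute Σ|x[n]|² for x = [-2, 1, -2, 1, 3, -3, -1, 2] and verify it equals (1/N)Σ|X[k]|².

Time domain:
Σ|x[n]|² = |-2|² + |1|² + |-2|² + |1|² + |3|² + |-3|² + |-1|² + |2|² = 33.0000

Frequency domain:
(1/8)Σ|X[k]|² = (1/8)(|-1|² + |-1.4645-1.1213i|² + |4+5i|² + |-8.5355-3.1213i|² + |-3|² + |-8.5355+3.1213i|² + |4-5i|² + |-1.4645+1.1213i|²) = (1/8)·264.0000 = 33.0000

Both sides agree, confirming Parseval's theorem.

Σ|x[n]|² = (1/N)Σ|X[k]|² = 33.0000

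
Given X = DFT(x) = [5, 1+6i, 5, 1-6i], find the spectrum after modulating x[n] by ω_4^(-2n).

Modulation property: DFT(ω_4^(-2n)·x[n]) = X[(k-2) mod 4], so circularly shift X by 2 positions.

X[k-2] = [5, 1-6i, 5, 1+6i]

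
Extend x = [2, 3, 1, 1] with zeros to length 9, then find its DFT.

Original 4-point DFT: [7, 1-2i, -1, 1+2i]
Zero-padded 9-point DFT provides frequency interpolation.

DFT_9([x, 0, ...]) = [7, 3.9718-3.7792i, 1.0813-2.4304i, 1.0000-1.7321i, -0.5530-1.2493i, -0.5530+1.2493i, 1.0000+1.7321i, 1.0813+2.4304i, 3.9718+3.7792i]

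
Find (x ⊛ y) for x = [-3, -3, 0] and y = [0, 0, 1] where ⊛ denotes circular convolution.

(x ⊛ y)[n] = Σ(m=0 to 2) x[m] · y[(n-m) mod 3]

Computing each output sample:
(x ⊛ y)[0] = -3
(x ⊛ y)[1] = 0
(x ⊛ y)[2] = -3

x ⊛ y = [-3, 0, -3]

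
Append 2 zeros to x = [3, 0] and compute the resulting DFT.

Original 2-point DFT: [3, 3]
Zero-padded 4-point DFT provides frequency interpolation.

DFT_4([x, 0, ...]) = [3, 3, 3, 3]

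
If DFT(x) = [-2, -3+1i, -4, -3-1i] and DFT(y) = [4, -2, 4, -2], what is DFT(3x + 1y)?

By linearity: DFT(3x + 1y) = 3·DFT(x) + 1·DFT(y)
= 3·[-2, -3+1i, -4, -3-1i] + 1·[4, -2, 4, -2]

Computing element-wise:
Z[0] = 3·(-2) + 1·(4) = -2
Z[1] = 3·(-3+1i) + 1·(-2) = -11+3i
Z[2] = 3·(-4) + 1·(4) = -8
Z[3] = 3·(-3-1i) + 1·(-2) = -11-3i

DFT(3x + 1y) = 3·X + 1·Y = [-2, -11+3i, -8, -11-3i]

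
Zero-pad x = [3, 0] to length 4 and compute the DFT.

Original 2-point DFT: [3, 3]
Zero-padded 4-point DFT provides frequency interpolation.

DFT_4([x, 0, ...]) = [3, 3, 3, 3]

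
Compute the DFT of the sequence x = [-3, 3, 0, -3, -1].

X[k] = Σ(n=0 to 4) x[n] · ω_5^(nk)
where ω_5 = e^(-2πi/5)

Computing each X[k]:
X[0] = -4
X[1] = 0.0451-5.5676i
X[2] = -5.5451+0.5020i
X[3] = -5.5451-0.5020i
X[4] = 0.0451+5.5676i

X = [-4, 0.0451-5.5676i, -5.5451+0.5020i, -5.5451-0.5020i, 0.0451+5.5676i]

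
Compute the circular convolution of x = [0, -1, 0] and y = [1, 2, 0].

(x ⊛ y)[n] = Σ(m=0 to 2) x[m] · y[(n-m) mod 3]

Computing each output sample:
(x ⊛ y)[0] = 0
(x ⊛ y)[1] = -1
(x ⊛ y)[2] = -2

x ⊛ y = [0, -1, -2]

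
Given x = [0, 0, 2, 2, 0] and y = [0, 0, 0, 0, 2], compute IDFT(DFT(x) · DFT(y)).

(x ⊛ y)[n] = Σ(m=0 to 4) x[m] · y[(n-m) mod 5]

Computing each output sample:
(x ⊛ y)[0] = 0
(x ⊛ y)[1] = 4
(x ⊛ y)[2] = 4
(x ⊛ y)[3] = 0
(x ⊛ y)[4] = 0

x ⊛ y = [0, 4, 4, 0, 0]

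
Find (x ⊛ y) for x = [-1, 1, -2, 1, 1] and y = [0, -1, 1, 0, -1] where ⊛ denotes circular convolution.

(x ⊛ y)[n] = Σ(m=0 to 4) x[m] · y[(n-m) mod 5]

Computing each output sample:
(x ⊛ y)[0] = -1
(x ⊛ y)[1] = 4
(x ⊛ y)[2] = -3
(x ⊛ y)[3] = 2
(x ⊛ y)[4] = -2

x ⊛ y = [-1, 4, -3, 2, -2]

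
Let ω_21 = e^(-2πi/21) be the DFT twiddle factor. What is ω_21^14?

ω_21^14 = e^(-2πi·14/21)
= cos(-2π·14/21) + i·sin(-2π·14/21)
= cos(-28π/21) + i·sin(-28π/21)

ω_21^14 = cos(-28π/21) + i·sin(-28π/21) = -0.5000+0.8660i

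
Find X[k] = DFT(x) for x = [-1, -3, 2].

X[k] = Σ(n=0 to 2) x[n] · ω_3^(nk)
where ω_3 = e^(-2πi/3)

Computing each X[k]:
X[0] = -2
X[1] = -0.5000+4.3301i
X[2] = -0.5000-4.3301i

X = [-2, -0.5000+4.3301i, -0.5000-4.3301i]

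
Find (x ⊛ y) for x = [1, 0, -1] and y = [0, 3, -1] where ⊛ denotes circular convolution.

(x ⊛ y)[n] = Σ(m=0 to 2) x[m] · y[(n-m) mod 3]

Computing each output sample:
(x ⊛ y)[0] = -3
(x ⊛ y)[1] = 4
(x ⊛ y)[2] = -1

x ⊛ y = [-3, 4, -1]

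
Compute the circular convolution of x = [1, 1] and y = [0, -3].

(x ⊛ y)[n] = Σ(m=0 to 1) x[m] · y[(n-m) mod 2]

Computing each output sample:
(x ⊛ y)[0] = -3
(x ⊛ y)[1] = -3

x ⊛ y = [-3, -3]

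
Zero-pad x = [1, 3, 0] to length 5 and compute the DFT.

Original 3-point DFT: [4, -0.5000-2.5981i, -0.5000+2.5981i]
Zero-padded 5-point DFT provides frequency interpolation.

DFT_5([x, 0, ...]) = [4, 1.9271-2.8532i, -1.4271-1.7634i, -1.4271+1.7634i, 1.9271+2.8532i]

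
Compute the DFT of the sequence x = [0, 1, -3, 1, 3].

X[k] = Σ(n=0 to 4) x[n] · ω_5^(nk)
where ω_5 = e^(-2πi/5)

Computing each X[k]:
X[0] = 2
X[1] = 2.8541+4.2533i
X[2] = -3.8541-2.6287i
X[3] = -3.8541+2.6287i
X[4] = 2.8541-4.2533i

X = [2, 2.8541+4.2533i, -3.8541-2.6287i, -3.8541+2.6287i, 2.8541-4.2533i]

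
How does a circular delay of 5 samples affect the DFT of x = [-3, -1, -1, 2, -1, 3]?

Time shift by 5: X_shifted[k] = ω_6^(5k) · X[k]
Shifted x = [-1, -1, 2, -1, 3, -3]

DFT(x[n-5]) = [-1, -4.5000-0.8660i, -2.5000-2.5981i, 9, -2.5000+2.5981i, -4.5000+0.8660i]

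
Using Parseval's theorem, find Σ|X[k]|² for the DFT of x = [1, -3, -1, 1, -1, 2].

Parseval: Σ|x[n]|² = (1/N)Σ|X[k]|², so Σ|X[k]|² = N·Σ|x[n]|² = 6·17.0000

Σ|X[k]|² = N·Σ|x[n]|² = 6·17.0000 = 102.0000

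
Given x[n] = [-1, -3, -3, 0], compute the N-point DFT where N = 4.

X[k] = Σ(n=0 to 3) x[n] · ω_4^(nk)
where ω_4 = e^(-2πi/4)

Computing each X[k]:
X[0] = -7
X[1] = 2+3i
X[2] = -1
X[3] = 2-3i

X = [-7, 2+3i, -1, 2-3i]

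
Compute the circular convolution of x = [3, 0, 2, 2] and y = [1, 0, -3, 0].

(x ⊛ y)[n] = Σ(m=0 to 3) x[m] · y[(n-m) mod 4]

Computing each output sample:
(x ⊛ y)[0] = -3
(x ⊛ y)[1] = -6
(x ⊛ y)[2] = -7
(x ⊛ y)[3] = 2

x ⊛ y = [-3, -6, -7, 2]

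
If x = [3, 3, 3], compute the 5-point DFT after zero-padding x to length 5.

Original 3-point DFT: [9, 0, 0]
Zero-padded 5-point DFT provides frequency interpolation.

DFT_5([x, 0, ...]) = [9, 1.5000-4.6165i, 1.5000+1.0898i, 1.5000-1.0898i, 1.5000+4.6165i]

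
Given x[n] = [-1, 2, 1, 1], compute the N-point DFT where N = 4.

X[k] = Σ(n=0 to 3) x[n] · ω_4^(nk)
where ω_4 = e^(-2πi/4)

Computing each X[k]:
X[0] = 3
X[1] = -2-1i
X[2] = -3
X[3] = -2+1i

X = [3, -2-1i, -3, -2+1i]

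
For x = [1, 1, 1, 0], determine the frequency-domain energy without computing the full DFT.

Parseval: Σ|x[n]|² = (1/N)Σ|X[k]|², so Σ|X[k]|² = N·Σ|x[n]|² = 4·3.0000

Σ|X[k]|² = N·Σ|x[n]|² = 4·3.0000 = 12.0000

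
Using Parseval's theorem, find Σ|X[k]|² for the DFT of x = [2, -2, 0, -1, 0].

Parseval: Σ|x[n]|² = (1/N)Σ|X[k]|², so Σ|X[k]|² = N·Σ|x[n]|² = 5·9.0000

Σ|X[k]|² = N·Σ|x[n]|² = 5·9.0000 = 45.0000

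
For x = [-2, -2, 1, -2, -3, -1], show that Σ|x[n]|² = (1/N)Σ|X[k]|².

Time domain:
Σ|x[n]|² = |-2|² + |-2|² + |1|² + |-2|² + |-3|² + |-1|² = 23.0000

Frequency domain:
(1/6)Σ|X[k]|² = (1/6)(|-9|² + |-0.5000-2.5981i|² + |-1.5000+4.3301i|² + |1|² + |-1.5000-4.3301i|² + |-0.5000+2.5981i|²) = (1/6)·138.0000 = 23.0000

Both sides agree, confirming Parseval's theorem.

Σ|x[n]|² = (1/N)Σ|X[k]|² = 23.0000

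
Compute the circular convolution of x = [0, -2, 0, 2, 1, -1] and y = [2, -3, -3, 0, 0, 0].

(x ⊛ y)[n] = Σ(m=0 to 5) x[m] · y[(n-m) mod 6]

Computing each output sample:
(x ⊛ y)[0] = 0
(x ⊛ y)[1] = -1
(x ⊛ y)[2] = 6
(x ⊛ y)[3] = 10
(x ⊛ y)[4] = -4
(x ⊛ y)[5] = -11

x ⊛ y = [0, -1, 6, 10, -4, -11]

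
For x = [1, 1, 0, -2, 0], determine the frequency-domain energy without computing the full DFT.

Parseval: Σ|x[n]|² = (1/N)Σ|X[k]|², so Σ|X[k]|² = N·Σ|x[n]|² = 5·6.0000

Σ|X[k]|² = N·Σ|x[n]|² = 5·6.0000 = 30.0000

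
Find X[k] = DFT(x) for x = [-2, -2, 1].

X[k] = Σ(n=0 to 2) x[n] · ω_3^(nk)
where ω_3 = e^(-2πi/3)

Computing each X[k]:
X[0] = -3
X[1] = -1.5000+2.5981i
X[2] = -1.5000-2.5981i

X = [-3, -1.5000+2.5981i, -1.5000-2.5981i]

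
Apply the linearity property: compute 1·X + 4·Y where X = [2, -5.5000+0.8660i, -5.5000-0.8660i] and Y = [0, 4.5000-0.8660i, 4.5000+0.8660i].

By linearity: DFT(1x + 4y) = 1·DFT(x) + 4·DFT(y)
= 1·[2, -5.5000+0.8660i, -5.5000-0.8660i] + 4·[0, 4.5000-0.8660i, 4.5000+0.8660i]

Computing element-wise:
Z[0] = 1·(2) + 4·(0) = 2
Z[1] = 1·(-5.5000+0.8660i) + 4·(4.5000-0.8660i) = 12.5000-2.5980i
Z[2] = 1·(-5.5000-0.8660i) + 4·(4.5000+0.8660i) = 12.5000+2.5980i

DFT(1x + 4y) = 1·X + 4·Y = [2, 12.5000-2.5980i, 12.5000+2.5980i]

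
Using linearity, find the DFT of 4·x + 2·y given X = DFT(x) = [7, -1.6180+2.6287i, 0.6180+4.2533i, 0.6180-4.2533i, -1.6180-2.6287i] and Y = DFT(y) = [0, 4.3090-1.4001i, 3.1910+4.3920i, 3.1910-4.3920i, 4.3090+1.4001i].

By linearity: DFT(4x + 2y) = 4·DFT(x) + 2·DFT(y)
= 4·[7, -1.6180+2.6287i, 0.6180+4.2533i, 0.6180-4.2533i, -1.6180-2.6287i] + 2·[0, 4.3090-1.4001i, 3.1910+4.3920i, 3.1910-4.3920i, 4.3090+1.4001i]

Computing element-wise:
Z[0] = 4·(7) + 2·(0) = 28
Z[1] = 4·(-1.6180+2.6287i) + 2·(4.3090-1.4001i) = 2.1460+7.7146i
Z[2] = 4·(0.6180+4.2533i) + 2·(3.1910+4.3920i) = 8.8540+25.7972i
Z[3] = 4·(0.6180-4.2533i) + 2·(3.1910-4.3920i) = 8.8540-25.7972i
Z[4] = 4·(-1.6180-2.6287i) + 2·(4.3090+1.4001i) = 2.1460-7.7146i

DFT(4x + 2y) = 4·X + 2·Y = [28, 2.1460+7.7146i, 8.8540+25.7972i, 8.8540-25.7972i, 2.1460-7.7146i]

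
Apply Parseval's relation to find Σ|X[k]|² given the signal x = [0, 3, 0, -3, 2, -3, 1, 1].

Parseval: Σ|x[n]|² = (1/N)Σ|X[k]|², so Σ|X[k]|² = N·Σ|x[n]|² = 8·33.0000

Σ|X[k]|² = N·Σ|x[n]|² = 8·33.0000 = 264.0000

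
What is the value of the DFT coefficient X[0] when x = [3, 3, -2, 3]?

X[0] = Σ(n=0 to 3) x[n] · ω_4^0 = Σ x[n]
= (3) + (3) + (-2) + (3)

X[0] = 7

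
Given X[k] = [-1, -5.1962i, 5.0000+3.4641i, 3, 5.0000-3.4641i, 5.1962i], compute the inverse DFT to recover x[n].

x[n] = (1/6) Σ(k=0 to 5) X[k] · e^(2πikn/6)

Computing each x[n]:
x[0] = 2
x[1] = -1
x[2] = 2
x[3] = 1
x[4] = -3
x[5] = -2

x = [2, -1, 2, 1, -3, -2]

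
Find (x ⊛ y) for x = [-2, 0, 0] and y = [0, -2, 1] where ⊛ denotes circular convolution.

(x ⊛ y)[n] = Σ(m=0 to 2) x[m] · y[(n-m) mod 3]

Computing each output sample:
(x ⊛ y)[0] = 0
(x ⊛ y)[1] = 4
(x ⊛ y)[2] = -2

x ⊛ y = [0, 4, -2]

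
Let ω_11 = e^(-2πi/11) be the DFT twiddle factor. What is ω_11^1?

ω_11^1 = e^(-2πi·1/11)
= cos(-2π·1/11) + i·sin(-2π·1/11)
= cos(-2π/11) + i·sin(-2π/11)

ω_11^1 = cos(-2π/11) + i·sin(-2π/11) = 0.8413-0.5406i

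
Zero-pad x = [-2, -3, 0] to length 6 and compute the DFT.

Original 3-point DFT: [-5, -0.5000+2.5981i, -0.5000-2.5981i]
Zero-padded 6-point DFT provides frequency interpolation.

DFT_6([x, 0, ...]) = [-5, -3.5000+2.5981i, -0.5000+2.5981i, 1, -0.5000-2.5981i, -3.5000-2.5981i]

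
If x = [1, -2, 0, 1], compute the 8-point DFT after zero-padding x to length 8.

Original 4-point DFT: [0, 1+3i, 2, 1-3i]
Zero-padded 8-point DFT provides frequency interpolation.

DFT_8([x, 0, ...]) = [0, -1.1213+0.7071i, 1+3i, 3.1213+0.7071i, 2, 3.1213-0.7071i, 1-3i, -1.1213-0.7071i]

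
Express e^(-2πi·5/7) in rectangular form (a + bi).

ω_7^5 = e^(-2πi·5/7)
= cos(-2π·5/7) + i·sin(-2π·5/7)
= cos(-10π/7) + i·sin(-10π/7)

ω_7^5 = cos(-10π/7) + i·sin(-10π/7) = -0.2225+0.9749i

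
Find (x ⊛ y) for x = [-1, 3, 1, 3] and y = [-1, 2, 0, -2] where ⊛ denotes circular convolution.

(x ⊛ y)[n] = Σ(m=0 to 3) x[m] · y[(n-m) mod 4]

Computing each output sample:
(x ⊛ y)[0] = 1
(x ⊛ y)[1] = -7
(x ⊛ y)[2] = -1
(x ⊛ y)[3] = 1

x ⊛ y = [1, -7, -1, 1]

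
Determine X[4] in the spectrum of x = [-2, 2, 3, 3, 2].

X[4] = Σ(n=0 to 4) x[n] · ω_5^(4n) where ω_5 = e^(-2πi/5)
= (-2)·ω_5^0 + (2)·ω_5^4 + (3)·ω_5^8 + (3)·ω_5^12 + (2)·ω_5^16

X[4] = -5.6180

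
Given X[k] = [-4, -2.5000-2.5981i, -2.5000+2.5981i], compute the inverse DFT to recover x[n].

x[n] = (1/3) Σ(k=0 to 2) X[k] · e^(2πikn/3)

Computing each x[n]:
x[0] = -3
x[1] = 1
x[2] = -2

x = [-3, 1, -2]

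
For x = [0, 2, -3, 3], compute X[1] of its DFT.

X[1] = Σ(n=0 to 3) x[n] · ω_4^(1n) where ω_4 = e^(-2πi/4)
= (0)·ω_4^0 + (2)·ω_4^1 + (-3)·ω_4^2 + (3)·ω_4^3

X[1] = 3+1i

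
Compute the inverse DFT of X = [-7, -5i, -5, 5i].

x[n] = (1/4) Σ(k=0 to 3) X[k] · e^(2πikn/4)

Computing each x[n]:
x[0] = -3
x[1] = 2
x[2] = -3
x[3] = -3

x = [-3, 2, -3, -3]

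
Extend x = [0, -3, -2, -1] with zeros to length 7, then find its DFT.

Original 4-point DFT: [-6, 2+2i, 2, 2-2i]
Zero-padded 7-point DFT provides frequency interpolation.

DFT_7([x, 0, ...]) = [-6, -0.5245+4.7292i, 1.8460+1.2752i, 1.6784+0.7129i, 1.6784-0.7129i, 1.8460-1.2752i, -0.5245-4.7292i]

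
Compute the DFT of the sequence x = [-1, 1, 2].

X[k] = Σ(n=0 to 2) x[n] · ω_3^(nk)
where ω_3 = e^(-2πi/3)

Computing each X[k]:
X[0] = 2
X[1] = -2.5000+0.8660i
X[2] = -2.5000-0.8660i

X = [2, -2.5000+0.8660i, -2.5000-0.8660i]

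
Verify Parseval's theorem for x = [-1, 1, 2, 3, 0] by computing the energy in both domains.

Time domain:
Σ|x[n]|² = |-1|² + |1|² + |2|² + |3|² + |0|² = 15.0000

Frequency domain:
(1/5)Σ|X[k]|² = (1/5)(|5|² + |-4.7361-0.3633i|² + |-0.2639-1.5388i|² + |-0.2639+1.5388i|² + |-4.7361+0.3633i|²) = (1/5)·75.0000 = 15.0000

Both sides agree, confirming Parseval's theorem.

Σ|x[n]|² = (1/N)Σ|X[k]|² = 15.0000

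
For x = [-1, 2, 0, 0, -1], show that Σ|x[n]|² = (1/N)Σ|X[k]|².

Time domain:
Σ|x[n]|² = |-1|² + |2|² + |0|² + |0|² + |-1|² = 6.0000

Frequency domain:
(1/5)Σ|X[k]|² = (1/5)(|0|² + |-0.6910-2.8532i|² + |-1.8090-1.7634i|² + |-1.8090+1.7634i|² + |-0.6910+2.8532i|²) = (1/5)·30.0000 = 6.0000

Both sides agree, confirming Parseval's theorem.

Σ|x[n]|² = (1/N)Σ|X[k]|² = 6.0000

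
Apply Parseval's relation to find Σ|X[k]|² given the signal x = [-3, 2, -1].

Parseval: Σ|x[n]|² = (1/N)Σ|X[k]|², so Σ|X[k]|² = N·Σ|x[n]|² = 3·14.0000

Σ|X[k]|² = N·Σ|x[n]|² = 3·14.0000 = 42.0000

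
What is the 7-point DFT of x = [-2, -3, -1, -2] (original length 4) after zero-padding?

Original 4-point DFT: [-8, -1+1i, 2, -1-1i]
Zero-padded 7-point DFT provides frequency interpolation.

DFT_7([x, 0, ...]) = [-8, -1.8460+4.1882i, -1.6784+0.9272i, 0.5245+2.4697i, 0.5245-2.4697i, -1.6784-0.9272i, -1.8460-4.1882i]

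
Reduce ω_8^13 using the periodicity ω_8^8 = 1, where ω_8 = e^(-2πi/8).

Since ω_8^8 = 1, powers reduce modulo 8.
13 mod 8 = 5
So ω_8^13 = ω_8^5 = e^(-2πi·5/8)

ω_8^13 = ω_8^5 = -0.7071+0.7071i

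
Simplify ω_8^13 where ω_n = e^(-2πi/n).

Since ω_8^8 = 1, powers reduce modulo 8.
13 mod 8 = 5
So ω_8^13 = ω_8^5 = e^(-2πi·5/8)

ω_8^13 = ω_8^5 = -0.7071+0.7071i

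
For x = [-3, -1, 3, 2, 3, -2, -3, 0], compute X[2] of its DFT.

X[2] = Σ(n=0 to 7) x[n] · ω_8^(2n) where ω_8 = e^(-2πi/8)
= (-3)·ω_8^0 + (-1)·ω_8^2 + (3)·ω_8^4 + (2)·ω_8^6 + (3)·ω_8^8 + (-2)·ω_8^10 + (-3)·ω_8^12 + (0)·ω_8^14

X[2] = 5i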